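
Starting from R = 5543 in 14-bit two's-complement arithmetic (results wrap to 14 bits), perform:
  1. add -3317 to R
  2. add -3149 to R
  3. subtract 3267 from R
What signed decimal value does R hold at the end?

-4190

Start: R = 5543 = 01010110100111.
R = 5543 + (-3317) = 2226 = 00100010110010
R = 2226 + (-3149) = -923 = 11110001100101
R = -923 − 3267 = -4190 = 10111110100010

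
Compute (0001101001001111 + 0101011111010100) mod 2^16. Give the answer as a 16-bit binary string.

  0001101001001111
+ 0101011111010100
= 0111001000100011

0111001000100011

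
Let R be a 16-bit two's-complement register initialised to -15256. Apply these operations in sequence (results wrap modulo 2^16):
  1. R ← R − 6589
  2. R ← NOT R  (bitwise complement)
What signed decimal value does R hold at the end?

Start: R = -15256 = 1100010001101000.
R = -15256 − 6589 = -21845 = 1010101010101011
R = NOT 1010101010101011 = 0101010101010100 = 21844

21844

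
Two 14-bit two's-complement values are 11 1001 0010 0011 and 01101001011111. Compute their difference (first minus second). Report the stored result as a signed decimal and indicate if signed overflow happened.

11 1001 0010 0011 → 11100100100011 = -1757 (signed)
01101001011111 = 6751 (signed)
Subtract via negate-and-add: invert 01101001011111 + 1 = 10010110100001 (i.e. -6751).
  11100100100011
+ 10010110100001
= 01111011000100  (discard carry-out 1)
Result 01111011000100: MSB = 0 → value 7876.
Both addends (after negating the subtrahend) are negative but the stored result is non-negative: signed overflow. The true value -1757 − 6751 = -8508 lies outside [-8192, 8191].

7876; overflow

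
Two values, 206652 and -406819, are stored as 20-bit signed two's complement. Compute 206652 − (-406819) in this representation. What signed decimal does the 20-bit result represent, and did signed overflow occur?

-435105; overflow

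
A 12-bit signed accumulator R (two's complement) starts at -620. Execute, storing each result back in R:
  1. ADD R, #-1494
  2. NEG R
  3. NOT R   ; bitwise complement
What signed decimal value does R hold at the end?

Start: R = -620 = 110110010100.
R = -620 + (-1494) = -2114; wraps to 1982 = 011110111110
R = −(1982) = -1982 = 100001000010
R = NOT 100001000010 = 011110111101 = 1981

1981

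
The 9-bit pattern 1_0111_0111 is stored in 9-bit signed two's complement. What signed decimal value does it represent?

MSB is 1, so the value is negative.
Unsigned reading: 375. Subtract 2^9 = 512: 375 − 512 = -137.

-137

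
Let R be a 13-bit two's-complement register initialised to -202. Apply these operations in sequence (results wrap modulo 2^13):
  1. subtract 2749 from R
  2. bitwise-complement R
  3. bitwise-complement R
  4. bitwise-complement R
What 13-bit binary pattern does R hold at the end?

Start: R = -202 = 1111100110110.
R = -202 − 2749 = -2951 = 1010001111001
R = NOT 1010001111001 = 0101110000110 = 2950
R = NOT 0101110000110 = 1010001111001 = -2951
R = NOT 1010001111001 = 0101110000110 = 2950

0101110000110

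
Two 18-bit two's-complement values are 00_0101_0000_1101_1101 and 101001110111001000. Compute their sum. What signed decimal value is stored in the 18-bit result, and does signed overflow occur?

-69979; no overflow

00_0101_0000_1101_1101 → 000101000011011101 = 20701 (signed)
101001110111001000 = -90680 (signed)
  000101000011011101
+ 101001110111001000
= 101110111010100101
Result 101110111010100101: MSB = 1 → 192165 − 262144 = -69979.
Addends have opposite signs, so signed overflow cannot occur.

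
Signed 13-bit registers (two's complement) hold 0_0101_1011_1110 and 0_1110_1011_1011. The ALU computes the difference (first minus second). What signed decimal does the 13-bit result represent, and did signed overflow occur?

-2301; no overflow

0_0101_1011_1110 → 0010110111110 = 1470 (signed)
0_1110_1011_1011 → 0111010111011 = 3771 (signed)
Subtract via negate-and-add: invert 0111010111011 + 1 = 1000101000101 (i.e. -3771).
  0010110111110
+ 1000101000101
= 1011100000011
Result 1011100000011: MSB = 1 → 5891 − 8192 = -2301.
Addends (after negating the subtrahend) have opposite signs, so signed overflow cannot occur.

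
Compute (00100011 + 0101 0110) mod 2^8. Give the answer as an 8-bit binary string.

  00100011
+ 01010110
= 01111001

01111001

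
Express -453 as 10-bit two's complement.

1000111011

|-453| = 453 = 0111000101 in 10 bits.
Invert the bits: 1000111010. Add 1: 1000111011.
Check: 1000111011 reads as 571 − 1024 = -453.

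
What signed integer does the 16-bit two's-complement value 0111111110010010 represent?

MSB is 0, so the value is non-negative: 0111111110010010 = 32658.

32658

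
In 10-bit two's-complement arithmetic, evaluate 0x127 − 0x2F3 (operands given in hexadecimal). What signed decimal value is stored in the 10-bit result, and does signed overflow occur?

0x127 = 0100100111 = 295 (signed)
0x2F3 = 1011110011 = -269 (signed)
Subtract via negate-and-add: invert 1011110011 + 1 = 0100001101 (i.e. 269).
  0100100111
+ 0100001101
= 1000110100
Result 1000110100: MSB = 1 → 564 − 1024 = -460.
Both addends (after negating the subtrahend) are non-negative but the stored result is negative: signed overflow. The true value 295 − (-269) = 564 lies outside [-512, 511].

-460; overflow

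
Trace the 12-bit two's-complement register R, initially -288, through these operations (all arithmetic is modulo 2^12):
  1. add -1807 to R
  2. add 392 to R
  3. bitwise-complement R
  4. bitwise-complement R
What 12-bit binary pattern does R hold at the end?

100101011001

Start: R = -288 = 111011100000.
R = -288 + (-1807) = -2095; wraps to 2001 = 011111010001
R = 2001 + 392 = 2393; wraps to -1703 = 100101011001
R = NOT 100101011001 = 011010100110 = 1702
R = NOT 011010100110 = 100101011001 = -1703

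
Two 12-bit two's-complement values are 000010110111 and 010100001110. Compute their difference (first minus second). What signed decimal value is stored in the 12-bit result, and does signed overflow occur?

-1111; no overflow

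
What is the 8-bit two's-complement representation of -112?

10010000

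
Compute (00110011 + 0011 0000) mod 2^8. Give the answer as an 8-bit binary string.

01100011

  00110011
+ 00110000
= 01100011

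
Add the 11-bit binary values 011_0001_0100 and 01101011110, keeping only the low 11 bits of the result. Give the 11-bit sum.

11001110010

  01100010100
+ 01101011110
= 11001110010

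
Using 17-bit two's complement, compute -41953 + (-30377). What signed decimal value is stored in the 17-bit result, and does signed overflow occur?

58742; overflow

-41953 → 10101110000011111
-30377 → 11000100101010111
  10101110000011111
+ 11000100101010111
= 01110010101110110  (discard carry-out 1)
Result 01110010101110110: MSB = 0 → value 58742.
Both addends are negative but the stored result is non-negative: signed overflow. The true value -41953 + (-30377) = -72330 lies outside [-65536, 65535].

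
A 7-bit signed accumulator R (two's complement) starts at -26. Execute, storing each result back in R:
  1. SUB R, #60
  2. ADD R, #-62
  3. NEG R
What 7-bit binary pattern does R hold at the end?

0010100

Start: R = -26 = 1100110.
R = -26 − 60 = -86; wraps to 42 = 0101010
R = 42 + (-62) = -20 = 1101100
R = −(-20) = 20 = 0010100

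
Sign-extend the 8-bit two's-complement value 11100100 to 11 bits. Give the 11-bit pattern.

MSB of 11100100 is 1; replicate it into the new high bits.
111|11100100 → 11111100100 (still -28).

11111100100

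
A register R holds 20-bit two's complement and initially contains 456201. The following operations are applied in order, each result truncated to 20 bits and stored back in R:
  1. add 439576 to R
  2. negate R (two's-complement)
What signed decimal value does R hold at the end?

Start: R = 456201 = 01101111011000001001.
R = 456201 + 439576 = 895777; wraps to -152799 = 11011010101100100001
R = −(-152799) = 152799 = 00100101010011011111

152799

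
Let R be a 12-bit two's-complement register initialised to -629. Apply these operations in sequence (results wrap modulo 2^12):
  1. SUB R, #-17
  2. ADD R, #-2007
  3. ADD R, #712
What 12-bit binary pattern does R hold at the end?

Start: R = -629 = 110110001011.
R = -629 − (-17) = -612 = 110110011100
R = -612 + (-2007) = -2619; wraps to 1477 = 010111000101
R = 1477 + 712 = 2189; wraps to -1907 = 100010001101

100010001101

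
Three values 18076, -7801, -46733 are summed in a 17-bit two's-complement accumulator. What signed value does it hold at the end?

18076 + (-7801) = 10275 (00010100000100011)
10275 + (-46733) = -36458 (10111000110010110)

-36458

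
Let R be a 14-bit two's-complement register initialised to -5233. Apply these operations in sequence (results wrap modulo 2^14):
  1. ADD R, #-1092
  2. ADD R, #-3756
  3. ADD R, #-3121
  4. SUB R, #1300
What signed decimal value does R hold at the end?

Start: R = -5233 = 10101110001111.
R = -5233 + (-1092) = -6325 = 10011101001011
R = -6325 + (-3756) = -10081; wraps to 6303 = 01100010011111
R = 6303 + (-3121) = 3182 = 00110001101110
R = 3182 − 1300 = 1882 = 00011101011010

1882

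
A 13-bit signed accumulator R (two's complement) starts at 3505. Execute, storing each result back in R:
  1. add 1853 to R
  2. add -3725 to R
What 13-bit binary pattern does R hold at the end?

Start: R = 3505 = 0110110110001.
R = 3505 + 1853 = 5358; wraps to -2834 = 1010011101110
R = -2834 + (-3725) = -6559; wraps to 1633 = 0011001100001

0011001100001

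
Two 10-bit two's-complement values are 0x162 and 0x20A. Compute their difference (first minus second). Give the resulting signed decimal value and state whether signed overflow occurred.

0x162 = 0101100010 = 354 (signed)
0x20A = 1000001010 = -502 (signed)
Subtract via negate-and-add: invert 1000001010 + 1 = 0111110110 (i.e. 502).
  0101100010
+ 0111110110
= 1101011000
Result 1101011000: MSB = 1 → 856 − 1024 = -168.
Both addends (after negating the subtrahend) are non-negative but the stored result is negative: signed overflow. The true value 354 − (-502) = 856 lies outside [-512, 511].

-168; overflow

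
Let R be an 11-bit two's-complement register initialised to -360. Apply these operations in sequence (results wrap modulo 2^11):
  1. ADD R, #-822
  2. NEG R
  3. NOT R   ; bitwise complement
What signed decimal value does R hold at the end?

865

Start: R = -360 = 11010011000.
R = -360 + (-822) = -1182; wraps to 866 = 01101100010
R = −(866) = -866 = 10010011110
R = NOT 10010011110 = 01101100001 = 865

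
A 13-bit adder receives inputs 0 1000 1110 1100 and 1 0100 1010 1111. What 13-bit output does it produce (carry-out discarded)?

1110110011011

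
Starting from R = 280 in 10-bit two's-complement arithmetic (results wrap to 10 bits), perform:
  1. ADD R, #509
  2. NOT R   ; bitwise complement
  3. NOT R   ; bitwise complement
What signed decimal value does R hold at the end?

-235

Start: R = 280 = 0100011000.
R = 280 + 509 = 789; wraps to -235 = 1100010101
R = NOT 1100010101 = 0011101010 = 234
R = NOT 0011101010 = 1100010101 = -235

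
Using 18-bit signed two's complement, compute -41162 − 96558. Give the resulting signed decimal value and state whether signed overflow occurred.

124424; overflow

-41162 → 110101111100110110
96558 → 010111100100101110
Subtract via negate-and-add: invert 010111100100101110 + 1 = 101000011011010010 (i.e. -96558).
  110101111100110110
+ 101000011011010010
= 011110011000001000  (discard carry-out 1)
Result 011110011000001000: MSB = 0 → value 124424.
Both addends (after negating the subtrahend) are negative but the stored result is non-negative: signed overflow. The true value -41162 − 96558 = -137720 lies outside [-131072, 131071].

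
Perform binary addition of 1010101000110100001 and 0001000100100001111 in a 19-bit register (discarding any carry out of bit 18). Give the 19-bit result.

1011101101010110000

  1010101000110100001
+ 0001000100100001111
= 1011101101010110000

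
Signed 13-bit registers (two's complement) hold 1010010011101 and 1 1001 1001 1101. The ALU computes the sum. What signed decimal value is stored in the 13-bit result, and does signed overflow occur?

3642; overflow

1010010011101 = -2915 (signed)
1 1001 1001 1101 → 1100110011101 = -1635 (signed)
  1010010011101
+ 1100110011101
= 0111000111010  (discard carry-out 1)
Result 0111000111010: MSB = 0 → value 3642.
Both addends are negative but the stored result is non-negative: signed overflow. The true value -2915 + (-1635) = -4550 lies outside [-4096, 4095].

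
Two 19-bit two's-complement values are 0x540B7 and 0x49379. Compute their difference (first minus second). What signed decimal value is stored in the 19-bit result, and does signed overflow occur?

0x540B7 = 1010100000010110111 = -180041 (signed)
0x49379 = 1001001001101111001 = -224391 (signed)
Subtract via negate-and-add: invert 1001001001101111001 + 1 = 0110110110010000111 (i.e. 224391).
  1010100000010110111
+ 0110110110010000111
= 0001010110100111110  (discard carry-out 1)
Result 0001010110100111110: MSB = 0 → value 44350.
Addends (after negating the subtrahend) have opposite signs, so signed overflow cannot occur.

44350; no overflow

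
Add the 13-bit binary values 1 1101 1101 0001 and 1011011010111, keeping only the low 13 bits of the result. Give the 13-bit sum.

1010010101000

  1110111010001
+ 1011011010111
= 1010010101000  (discard carry-out 1)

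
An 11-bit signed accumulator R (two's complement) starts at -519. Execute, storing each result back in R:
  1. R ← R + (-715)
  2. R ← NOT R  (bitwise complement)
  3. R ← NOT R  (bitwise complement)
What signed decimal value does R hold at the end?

814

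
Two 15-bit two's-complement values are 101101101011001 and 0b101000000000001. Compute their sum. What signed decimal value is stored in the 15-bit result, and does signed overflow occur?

101101101011001 = -9383 (signed)
0b101000000000001 → 101000000000001 = -12287 (signed)
  101101101011001
+ 101000000000001
= 010101101011010  (discard carry-out 1)
Result 010101101011010: MSB = 0 → value 11098.
Both addends are negative but the stored result is non-negative: signed overflow. The true value -9383 + (-12287) = -21670 lies outside [-16384, 16383].

11098; overflow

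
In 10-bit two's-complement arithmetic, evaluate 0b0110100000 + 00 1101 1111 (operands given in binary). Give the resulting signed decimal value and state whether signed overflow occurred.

0b0110100000 → 0110100000 = 416 (signed)
00 1101 1111 → 0011011111 = 223 (signed)
  0110100000
+ 0011011111
= 1001111111
Result 1001111111: MSB = 1 → 639 − 1024 = -385.
Both addends are non-negative but the stored result is negative: signed overflow. The true value 416 + 223 = 639 lies outside [-512, 511].

-385; overflow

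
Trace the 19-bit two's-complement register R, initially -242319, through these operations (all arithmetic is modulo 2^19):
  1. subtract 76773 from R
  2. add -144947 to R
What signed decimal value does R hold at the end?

Start: R = -242319 = 1000100110101110001.
R = -242319 − 76773 = -319092; wraps to 205196 = 0110010000110001100
R = 205196 + (-144947) = 60249 = 0001110101101011001

60249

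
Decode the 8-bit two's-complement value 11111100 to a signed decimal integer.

-4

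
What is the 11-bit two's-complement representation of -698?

10101000110

|-698| = 698 = 01010111010 in 11 bits.
Invert the bits: 10101000101. Add 1: 10101000110.
Check: 10101000110 reads as 1350 − 2048 = -698.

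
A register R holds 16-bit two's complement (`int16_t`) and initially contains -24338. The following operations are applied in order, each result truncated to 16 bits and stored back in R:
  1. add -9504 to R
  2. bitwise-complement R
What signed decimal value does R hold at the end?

Start: R = -24338 = 1010000011101110.
R = -24338 + (-9504) = -33842; wraps to 31694 = 0111101111001110
R = NOT 0111101111001110 = 1000010000110001 = -31695

-31695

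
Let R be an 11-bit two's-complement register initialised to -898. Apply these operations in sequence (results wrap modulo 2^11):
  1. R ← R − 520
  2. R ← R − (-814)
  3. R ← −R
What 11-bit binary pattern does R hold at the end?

Start: R = -898 = 10001111110.
R = -898 − 520 = -1418; wraps to 630 = 01001110110
R = 630 − (-814) = 1444; wraps to -604 = 10110100100
R = −(-604) = 604 = 01001011100

01001011100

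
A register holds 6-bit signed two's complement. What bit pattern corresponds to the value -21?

|-21| = 21 = 010101 in 6 bits.
Invert the bits: 101010. Add 1: 101011.

101011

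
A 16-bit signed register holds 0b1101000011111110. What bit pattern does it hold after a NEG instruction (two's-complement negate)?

0010111100000010

Invert: 0010111100000001. Add 1: 0010111100000010.
Check: 1101000011111110 = -12034, 0010111100000010 = 12034.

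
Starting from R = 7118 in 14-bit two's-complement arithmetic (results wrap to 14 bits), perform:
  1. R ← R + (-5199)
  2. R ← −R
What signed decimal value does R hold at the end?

Start: R = 7118 = 01101111001110.
R = 7118 + (-5199) = 1919 = 00011101111111
R = −(1919) = -1919 = 11100010000001

-1919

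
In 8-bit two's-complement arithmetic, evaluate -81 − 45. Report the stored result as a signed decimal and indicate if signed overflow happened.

-81 → 10101111
45 → 00101101
Subtract via negate-and-add: invert 00101101 + 1 = 11010011 (i.e. -45).
  10101111
+ 11010011
= 10000010  (discard carry-out 1)
Result 10000010: MSB = 1 → 130 − 256 = -126.
Both addends (after negating the subtrahend) are negative and so is the stored result: no signed overflow.

-126; no overflow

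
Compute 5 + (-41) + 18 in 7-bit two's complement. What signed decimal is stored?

-18

5 + (-41) = -36 (1011100)
-36 + 18 = -18 (1101110)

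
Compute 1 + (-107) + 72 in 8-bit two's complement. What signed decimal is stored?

1 + (-107) = -106 (10010110)
-106 + 72 = -34 (11011110)

-34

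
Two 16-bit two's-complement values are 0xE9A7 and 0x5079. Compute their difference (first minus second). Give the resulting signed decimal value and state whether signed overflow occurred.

0xE9A7 = 1110100110100111 = -5721 (signed)
0x5079 = 0101000001111001 = 20601 (signed)
Subtract via negate-and-add: invert 0101000001111001 + 1 = 1010111110000111 (i.e. -20601).
  1110100110100111
+ 1010111110000111
= 1001100100101110  (discard carry-out 1)
Result 1001100100101110: MSB = 1 → 39214 − 65536 = -26322.
Both addends (after negating the subtrahend) are negative and so is the stored result: no signed overflow.

-26322; no overflow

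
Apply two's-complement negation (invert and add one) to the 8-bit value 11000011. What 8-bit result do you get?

Invert: 00111100. Add 1: 00111101.

00111101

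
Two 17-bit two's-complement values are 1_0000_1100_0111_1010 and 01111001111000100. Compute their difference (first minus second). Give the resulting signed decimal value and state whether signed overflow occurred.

1_0000_1100_0111_1010 → 10000110001111010 = -62342 (signed)
01111001111000100 = 62404 (signed)
Subtract via negate-and-add: invert 01111001111000100 + 1 = 10000110000111100 (i.e. -62404).
  10000110001111010
+ 10000110000111100
= 00001100010110110  (discard carry-out 1)
Result 00001100010110110: MSB = 0 → value 6326.
Both addends (after negating the subtrahend) are negative but the stored result is non-negative: signed overflow. The true value -62342 − 62404 = -124746 lies outside [-65536, 65535].

6326; overflow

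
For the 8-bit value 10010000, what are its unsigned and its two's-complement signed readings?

unsigned = 144, signed = -112

Unsigned: 10010000 = 144.
Signed: MSB=1 → 144 − 256 = -112.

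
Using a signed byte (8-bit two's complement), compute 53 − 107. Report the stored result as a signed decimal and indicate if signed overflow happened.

-54; no overflow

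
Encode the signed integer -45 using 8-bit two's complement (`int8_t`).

11010011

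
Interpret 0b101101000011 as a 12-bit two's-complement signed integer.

-1213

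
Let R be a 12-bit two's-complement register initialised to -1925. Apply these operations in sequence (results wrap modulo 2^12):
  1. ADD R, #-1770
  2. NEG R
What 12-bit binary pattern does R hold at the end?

Start: R = -1925 = 100001111011.
R = -1925 + (-1770) = -3695; wraps to 401 = 000110010001
R = −(401) = -401 = 111001101111

111001101111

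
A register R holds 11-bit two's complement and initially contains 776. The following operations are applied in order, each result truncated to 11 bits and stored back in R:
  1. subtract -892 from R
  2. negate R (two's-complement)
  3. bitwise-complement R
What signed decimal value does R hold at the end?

Start: R = 776 = 01100001000.
R = 776 − (-892) = 1668; wraps to -380 = 11010000100
R = −(-380) = 380 = 00101111100
R = NOT 00101111100 = 11010000011 = -381

-381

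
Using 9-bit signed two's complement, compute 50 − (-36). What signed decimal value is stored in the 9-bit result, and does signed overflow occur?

86; no overflow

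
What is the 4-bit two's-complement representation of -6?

|-6| = 6 = 0110 in 4 bits.
Invert the bits: 1001. Add 1: 1010.

1010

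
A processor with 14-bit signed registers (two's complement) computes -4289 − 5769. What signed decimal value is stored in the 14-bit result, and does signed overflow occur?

6326; overflow

-4289 → 10111100111111
5769 → 01011010001001
Subtract via negate-and-add: invert 01011010001001 + 1 = 10100101110111 (i.e. -5769).
  10111100111111
+ 10100101110111
= 01100010110110  (discard carry-out 1)
Result 01100010110110: MSB = 0 → value 6326.
Both addends (after negating the subtrahend) are negative but the stored result is non-negative: signed overflow. The true value -4289 − 5769 = -10058 lies outside [-8192, 8191].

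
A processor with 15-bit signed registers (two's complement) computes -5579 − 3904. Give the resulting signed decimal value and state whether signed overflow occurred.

-5579 → 110101000110101
3904 → 000111101000000
Subtract via negate-and-add: invert 000111101000000 + 1 = 111000011000000 (i.e. -3904).
  110101000110101
+ 111000011000000
= 101101011110101  (discard carry-out 1)
Result 101101011110101: MSB = 1 → 23285 − 32768 = -9483.
Both addends (after negating the subtrahend) are negative and so is the stored result: no signed overflow.

-9483; no overflow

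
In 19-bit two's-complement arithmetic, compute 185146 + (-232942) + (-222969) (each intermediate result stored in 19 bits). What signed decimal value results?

185146 + (-232942) = -47796 (1110100010101001100)
-47796 + (-222969) = -270765 → wraps to 253523 (0111101111001010011)

253523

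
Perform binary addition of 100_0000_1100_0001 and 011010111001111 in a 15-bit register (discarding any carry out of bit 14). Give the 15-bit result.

  100000011000001
+ 011010111001111
= 111011010010000

111011010010000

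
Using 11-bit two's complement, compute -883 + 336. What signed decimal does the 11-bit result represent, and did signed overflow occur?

-547; no overflow

-883 → 10010001101
336 → 00101010000
  10010001101
+ 00101010000
= 10111011101
Result 10111011101: MSB = 1 → 1501 − 2048 = -547.
Addends have opposite signs, so signed overflow cannot occur.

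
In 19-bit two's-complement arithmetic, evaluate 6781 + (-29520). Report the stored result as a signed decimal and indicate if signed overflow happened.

-22739; no overflow

6781 → 0000001101001111101
-29520 → 1111000110010110000
  0000001101001111101
+ 1111000110010110000
= 1111010011100101101
Result 1111010011100101101: MSB = 1 → 501549 − 524288 = -22739.
Addends have opposite signs, so signed overflow cannot occur.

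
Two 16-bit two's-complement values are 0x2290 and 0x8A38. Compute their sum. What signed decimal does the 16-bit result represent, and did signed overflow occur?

-21304; no overflow

0x2290 = 0010001010010000 = 8848 (signed)
0x8A38 = 1000101000111000 = -30152 (signed)
  0010001010010000
+ 1000101000111000
= 1010110011001000
Result 1010110011001000: MSB = 1 → 44232 − 65536 = -21304.
Addends have opposite signs, so signed overflow cannot occur.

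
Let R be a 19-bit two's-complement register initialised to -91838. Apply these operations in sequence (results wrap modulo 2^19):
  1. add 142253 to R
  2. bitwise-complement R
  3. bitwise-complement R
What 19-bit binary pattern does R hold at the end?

0001100010011101111

Start: R = -91838 = 1101001100101000010.
R = -91838 + 142253 = 50415 = 0001100010011101111
R = NOT 0001100010011101111 = 1110011101100010000 = -50416
R = NOT 1110011101100010000 = 0001100010011101111 = 50415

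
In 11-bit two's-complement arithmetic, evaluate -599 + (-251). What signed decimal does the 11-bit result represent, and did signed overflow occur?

-850; no overflow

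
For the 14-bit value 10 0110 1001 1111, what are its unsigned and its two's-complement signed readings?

unsigned = 9887, signed = -6497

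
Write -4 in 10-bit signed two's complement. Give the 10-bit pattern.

|-4| = 4 = 0000000100 in 10 bits.
Invert the bits: 1111111011. Add 1: 1111111100.

1111111100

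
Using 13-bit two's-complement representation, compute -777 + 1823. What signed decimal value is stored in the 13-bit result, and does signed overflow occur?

1046; no overflow

-777 → 1110011110111
1823 → 0011100011111
  1110011110111
+ 0011100011111
= 0010000010110  (discard carry-out 1)
Result 0010000010110: MSB = 0 → value 1046.
Addends have opposite signs, so signed overflow cannot occur.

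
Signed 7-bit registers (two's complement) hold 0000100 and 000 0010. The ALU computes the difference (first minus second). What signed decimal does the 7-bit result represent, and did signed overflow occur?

2; no overflow

0000100 = 4 (signed)
000 0010 → 0000010 = 2 (signed)
Subtract via negate-and-add: invert 0000010 + 1 = 1111110 (i.e. -2).
  0000100
+ 1111110
= 0000010  (discard carry-out 1)
Result 0000010: MSB = 0 → value 2.
Addends (after negating the subtrahend) have opposite signs, so signed overflow cannot occur.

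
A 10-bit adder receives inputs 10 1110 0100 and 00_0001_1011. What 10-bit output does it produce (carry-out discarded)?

  1011100100
+ 0000011011
= 1011111111

1011111111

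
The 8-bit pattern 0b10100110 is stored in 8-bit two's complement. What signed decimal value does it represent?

MSB is 1, so the value is negative.
Invert: 01011001. Add 1: 01011010 = 90. So the value is −90.

-90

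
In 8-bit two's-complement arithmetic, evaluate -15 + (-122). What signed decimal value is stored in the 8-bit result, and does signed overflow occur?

119; overflow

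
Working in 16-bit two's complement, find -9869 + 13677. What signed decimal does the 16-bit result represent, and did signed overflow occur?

-9869 → 1101100101110011
13677 → 0011010101101101
  1101100101110011
+ 0011010101101101
= 0000111011100000  (discard carry-out 1)
Result 0000111011100000: MSB = 0 → value 3808.
Addends have opposite signs, so signed overflow cannot occur.

3808; no overflow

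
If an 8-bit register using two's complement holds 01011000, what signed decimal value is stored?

MSB is 0, so the value is non-negative: 01011000 = 88.

88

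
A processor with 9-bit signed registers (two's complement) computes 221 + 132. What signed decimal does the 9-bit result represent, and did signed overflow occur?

-159; overflow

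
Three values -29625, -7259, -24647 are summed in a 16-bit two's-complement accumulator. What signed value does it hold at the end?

4005

-29625 + (-7259) = -36884 → wraps to 28652 (0110111111101100)
28652 + (-24647) = 4005 (0000111110100101)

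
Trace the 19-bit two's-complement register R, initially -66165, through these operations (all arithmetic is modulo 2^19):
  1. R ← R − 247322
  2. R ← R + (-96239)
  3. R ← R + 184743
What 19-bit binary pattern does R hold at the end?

Start: R = -66165 = 1101111110110001011.
R = -66165 − 247322 = -313487; wraps to 210801 = 0110011011101110001
R = 210801 + (-96239) = 114562 = 0011011111110000010
R = 114562 + 184743 = 299305; wraps to -224983 = 1001001000100101001

1001001000100101001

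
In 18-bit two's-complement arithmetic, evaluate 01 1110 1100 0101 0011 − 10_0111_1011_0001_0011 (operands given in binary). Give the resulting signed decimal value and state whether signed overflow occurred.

-36544; overflow

01 1110 1100 0101 0011 → 011110110001010011 = 126035 (signed)
10_0111_1011_0001_0011 → 100111101100010011 = -99565 (signed)
Subtract via negate-and-add: invert 100111101100010011 + 1 = 011000010011101101 (i.e. 99565).
  011110110001010011
+ 011000010011101101
= 110111000101000000
Result 110111000101000000: MSB = 1 → 225600 − 262144 = -36544.
Both addends (after negating the subtrahend) are non-negative but the stored result is negative: signed overflow. The true value 126035 − (-99565) = 225600 lies outside [-131072, 131071].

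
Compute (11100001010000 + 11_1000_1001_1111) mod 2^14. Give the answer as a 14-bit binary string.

  11100001010000
+ 11100010011111
= 11000011101111  (discard carry-out 1)

11000011101111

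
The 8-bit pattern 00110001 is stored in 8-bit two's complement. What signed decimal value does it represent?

MSB is 0, so the value is non-negative: 00110001 = 49.

49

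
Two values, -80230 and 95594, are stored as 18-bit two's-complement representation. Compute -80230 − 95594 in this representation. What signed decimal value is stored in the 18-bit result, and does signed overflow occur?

86320; overflow

-80230 → 101100011010011010
95594 → 010111010101101010
Subtract via negate-and-add: invert 010111010101101010 + 1 = 101000101010010110 (i.e. -95594).
  101100011010011010
+ 101000101010010110
= 010101000100110000  (discard carry-out 1)
Result 010101000100110000: MSB = 0 → value 86320.
Both addends (after negating the subtrahend) are negative but the stored result is non-negative: signed overflow. The true value -80230 − 95594 = -175824 lies outside [-131072, 131071].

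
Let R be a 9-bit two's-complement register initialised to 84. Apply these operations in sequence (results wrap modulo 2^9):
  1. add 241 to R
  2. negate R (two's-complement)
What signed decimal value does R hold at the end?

187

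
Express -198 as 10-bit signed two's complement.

|-198| = 198 = 0011000110 in 10 bits.
Invert the bits: 1100111001. Add 1: 1100111010.

1100111010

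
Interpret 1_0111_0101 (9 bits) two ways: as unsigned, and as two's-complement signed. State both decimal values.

Unsigned: 101110101 = 373.
Signed: MSB=1 → 373 − 512 = -139.

unsigned = 373, signed = -139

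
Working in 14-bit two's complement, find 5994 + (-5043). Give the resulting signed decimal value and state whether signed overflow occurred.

951; no overflow

5994 → 01011101101010
-5043 → 10110001001101
  01011101101010
+ 10110001001101
= 00001110110111  (discard carry-out 1)
Result 00001110110111: MSB = 0 → value 951.
Addends have opposite signs, so signed overflow cannot occur.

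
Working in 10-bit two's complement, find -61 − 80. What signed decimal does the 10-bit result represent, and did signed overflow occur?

-61 → 1111000011
80 → 0001010000
Subtract via negate-and-add: invert 0001010000 + 1 = 1110110000 (i.e. -80).
  1111000011
+ 1110110000
= 1101110011  (discard carry-out 1)
Result 1101110011: MSB = 1 → 883 − 1024 = -141.
Both addends (after negating the subtrahend) are negative and so is the stored result: no signed overflow.

-141; no overflow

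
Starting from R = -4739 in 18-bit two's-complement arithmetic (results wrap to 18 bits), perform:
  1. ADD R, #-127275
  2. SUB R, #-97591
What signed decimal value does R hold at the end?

Start: R = -4739 = 111110110101111101.
R = -4739 + (-127275) = -132014; wraps to 130130 = 011111110001010010
R = 130130 − (-97591) = 227721; wraps to -34423 = 110111100110001001

-34423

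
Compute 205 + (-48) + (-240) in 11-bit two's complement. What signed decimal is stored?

205 + (-48) = 157 (00010011101)
157 + (-240) = -83 (11110101101)

-83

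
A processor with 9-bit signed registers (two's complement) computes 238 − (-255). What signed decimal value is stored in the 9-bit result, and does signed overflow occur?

238 → 011101110
-255 → 100000001
Subtract via negate-and-add: invert 100000001 + 1 = 011111111 (i.e. 255).
  011101110
+ 011111111
= 111101101
Result 111101101: MSB = 1 → 493 − 512 = -19.
Both addends (after negating the subtrahend) are non-negative but the stored result is negative: signed overflow. The true value 238 − (-255) = 493 lies outside [-256, 255].

-19; overflow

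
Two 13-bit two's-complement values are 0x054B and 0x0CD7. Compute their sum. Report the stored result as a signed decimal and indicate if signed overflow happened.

-3550; overflow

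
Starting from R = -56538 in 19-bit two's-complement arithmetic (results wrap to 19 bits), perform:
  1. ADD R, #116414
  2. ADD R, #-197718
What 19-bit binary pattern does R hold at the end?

1011110010110001110

Start: R = -56538 = 1110010001100100110.
R = -56538 + 116414 = 59876 = 0001110100111100100
R = 59876 + (-197718) = -137842 = 1011110010110001110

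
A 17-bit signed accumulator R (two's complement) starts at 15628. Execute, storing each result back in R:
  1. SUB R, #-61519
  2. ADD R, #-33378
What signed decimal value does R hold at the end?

Start: R = 15628 = 00011110100001100.
R = 15628 − (-61519) = 77147; wraps to -53925 = 10010110101011011
R = -53925 + (-33378) = -87303; wraps to 43769 = 01010101011111001

43769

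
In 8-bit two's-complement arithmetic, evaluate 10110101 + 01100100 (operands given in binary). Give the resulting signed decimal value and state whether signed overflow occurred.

25; no overflow

10110101 = -75 (signed)
01100100 = 100 (signed)
  10110101
+ 01100100
= 00011001  (discard carry-out 1)
Result 00011001: MSB = 0 → value 25.
Addends have opposite signs, so signed overflow cannot occur.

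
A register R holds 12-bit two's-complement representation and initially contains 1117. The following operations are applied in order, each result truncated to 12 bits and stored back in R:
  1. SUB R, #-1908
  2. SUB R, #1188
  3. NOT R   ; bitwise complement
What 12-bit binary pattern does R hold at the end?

Start: R = 1117 = 010001011101.
R = 1117 − (-1908) = 3025; wraps to -1071 = 101111010001
R = -1071 − 1188 = -2259; wraps to 1837 = 011100101101
R = NOT 011100101101 = 100011010010 = -1838

100011010010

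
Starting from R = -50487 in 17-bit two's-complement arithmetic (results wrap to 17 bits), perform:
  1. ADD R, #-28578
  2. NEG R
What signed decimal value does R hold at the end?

-52007

Start: R = -50487 = 10011101011001001.
R = -50487 + (-28578) = -79065; wraps to 52007 = 01100101100100111
R = −(52007) = -52007 = 10011010011011001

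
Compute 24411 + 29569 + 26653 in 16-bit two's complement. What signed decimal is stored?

24411 + 29569 = 53980 → wraps to -11556 (1101001011011100)
-11556 + 26653 = 15097 (0011101011111001)

15097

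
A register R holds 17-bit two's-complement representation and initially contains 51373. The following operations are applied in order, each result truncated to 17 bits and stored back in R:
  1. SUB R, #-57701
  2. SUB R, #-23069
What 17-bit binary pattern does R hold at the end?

00000010000101111

Start: R = 51373 = 01100100010101101.
R = 51373 − (-57701) = 109074; wraps to -21998 = 11010101000010010
R = -21998 − (-23069) = 1071 = 00000010000101111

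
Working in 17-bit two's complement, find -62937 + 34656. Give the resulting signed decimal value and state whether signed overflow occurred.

-62937 → 10000101000100111
34656 → 01000011101100000
  10000101000100111
+ 01000011101100000
= 11001000110000111
Result 11001000110000111: MSB = 1 → 102791 − 131072 = -28281.
Addends have opposite signs, so signed overflow cannot occur.

-28281; no overflow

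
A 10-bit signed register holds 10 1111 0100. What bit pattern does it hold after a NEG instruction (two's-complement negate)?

Invert: 0100001011. Add 1: 0100001100.
Check: 1011110100 = -268, 0100001100 = 268.

0100001100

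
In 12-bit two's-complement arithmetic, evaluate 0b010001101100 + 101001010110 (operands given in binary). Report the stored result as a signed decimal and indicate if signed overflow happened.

-318; no overflow

0b010001101100 → 010001101100 = 1132 (signed)
101001010110 = -1450 (signed)
  010001101100
+ 101001010110
= 111011000010
Result 111011000010: MSB = 1 → 3778 − 4096 = -318.
Addends have opposite signs, so signed overflow cannot occur.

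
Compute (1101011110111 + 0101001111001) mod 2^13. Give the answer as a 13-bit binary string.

0010101110000

  1101011110111
+ 0101001111001
= 0010101110000  (discard carry-out 1)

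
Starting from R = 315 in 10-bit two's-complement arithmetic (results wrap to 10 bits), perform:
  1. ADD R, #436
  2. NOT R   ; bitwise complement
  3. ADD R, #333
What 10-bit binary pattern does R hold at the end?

Start: R = 315 = 0100111011.
R = 315 + 436 = 751; wraps to -273 = 1011101111
R = NOT 1011101111 = 0100010000 = 272
R = 272 + 333 = 605; wraps to -419 = 1001011101

1001011101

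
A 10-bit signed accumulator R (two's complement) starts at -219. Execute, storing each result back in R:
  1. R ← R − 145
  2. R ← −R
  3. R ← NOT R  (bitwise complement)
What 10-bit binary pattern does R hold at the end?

Start: R = -219 = 1100100101.
R = -219 − 145 = -364 = 1010010100
R = −(-364) = 364 = 0101101100
R = NOT 0101101100 = 1010010011 = -365

1010010011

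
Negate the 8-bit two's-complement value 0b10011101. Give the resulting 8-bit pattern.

01100011

Invert: 01100010. Add 1: 01100011.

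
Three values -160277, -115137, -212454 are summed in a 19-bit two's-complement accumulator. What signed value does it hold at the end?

-160277 + (-115137) = -275414 → wraps to 248874 (0111100110000101010)
248874 + (-212454) = 36420 (0001000111001000100)

36420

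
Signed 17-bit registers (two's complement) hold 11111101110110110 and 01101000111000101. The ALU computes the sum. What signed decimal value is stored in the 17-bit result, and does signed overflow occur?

11111101110110110 = -1098 (signed)
01101000111000101 = 53701 (signed)
  11111101110110110
+ 01101000111000101
= 01100110101111011  (discard carry-out 1)
Result 01100110101111011: MSB = 0 → value 52603.
Addends have opposite signs, so signed overflow cannot occur.

52603; no overflow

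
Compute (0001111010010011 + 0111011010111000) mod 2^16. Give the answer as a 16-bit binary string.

1001010101001011

  0001111010010011
+ 0111011010111000
= 1001010101001011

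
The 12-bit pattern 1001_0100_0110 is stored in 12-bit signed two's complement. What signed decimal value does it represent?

-1722

MSB is 1, so the value is negative.
Invert: 011010111001. Add 1: 011010111010 = 1722. So the value is −1722.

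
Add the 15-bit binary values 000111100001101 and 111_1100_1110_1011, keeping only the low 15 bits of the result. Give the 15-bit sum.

  000111100001101
+ 111110011101011
= 000101111111000  (discard carry-out 1)

000101111111000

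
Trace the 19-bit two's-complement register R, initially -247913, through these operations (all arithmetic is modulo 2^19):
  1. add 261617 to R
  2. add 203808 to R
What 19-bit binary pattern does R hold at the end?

0110101000110101000

Start: R = -247913 = 1000011011110010111.
R = -247913 + 261617 = 13704 = 0000011010110001000
R = 13704 + 203808 = 217512 = 0110101000110101000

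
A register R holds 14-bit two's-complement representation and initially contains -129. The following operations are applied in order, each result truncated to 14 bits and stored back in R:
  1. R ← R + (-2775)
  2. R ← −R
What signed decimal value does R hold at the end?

Start: R = -129 = 11111101111111.
R = -129 + (-2775) = -2904 = 11010010101000
R = −(-2904) = 2904 = 00101101011000

2904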